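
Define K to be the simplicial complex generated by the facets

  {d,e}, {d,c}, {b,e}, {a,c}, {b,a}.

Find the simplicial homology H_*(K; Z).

Order the vertices as a < b < c < d < e. Listing each simplex with vertices in this order, K has dimension 1 with simplices:

  0-simplices (5): a, b, c, d, e
  1-simplices (5): ab, ac, be, cd, de

so the chain groups are C_0 ≅ Z^5, C_1 ≅ Z^5.

Boundary ∂_1: C_1 → C_0 sends each edge [p,q] (with p < q) to q − p. For instance
  ∂cd = d − c.
As a 5×5 matrix over Z this has rank 4, with invariant factors (1,1,1,1).

Computing H_k = (kernel of ∂_k) / (image of ∂_{k+1}):

  H_0: rank C_0 − rank ∂_1 = 5 − 4 = 1, and the invariant factors of ∂_1 are all 1, so H_0 ≅ Z.
  H_1: rank ker ∂_1 − rank ∂_2 = (5 − 4) − 0 = 1, and there is no ∂_2, so H_1 ≅ Z.

As a check, the Euler characteristic is 5 − 5 = 0, which agrees with 1 − 1 = 0.
(K is a triangulation of the circle S^1.)

H_0 = Z,  H_1 = Z.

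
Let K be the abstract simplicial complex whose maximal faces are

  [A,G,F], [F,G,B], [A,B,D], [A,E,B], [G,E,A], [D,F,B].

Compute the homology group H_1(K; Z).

H_1 ≅ Z.

K has 6 vertices, 12 edges, 6 triangles.
rank ∂_1 = 5, rank ∂_2 = 6 ⇒ b_1 = 12 − 5 − 6 = 1; all invariant factors of ∂_2 are 1 so no torsion. So H_1 ≅ Z.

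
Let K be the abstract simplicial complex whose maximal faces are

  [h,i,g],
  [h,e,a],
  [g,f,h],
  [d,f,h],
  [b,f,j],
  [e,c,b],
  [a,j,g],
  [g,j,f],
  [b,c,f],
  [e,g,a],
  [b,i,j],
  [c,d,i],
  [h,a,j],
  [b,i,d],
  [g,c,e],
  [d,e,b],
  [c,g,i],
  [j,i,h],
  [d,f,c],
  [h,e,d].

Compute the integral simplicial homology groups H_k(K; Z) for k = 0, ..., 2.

H_0 = Z,  H_1 = Z ⊕ Z/2Z,  H_2 = 0.

Order the vertices as a < b < c < d < e < f < g < h < i < j. Listing each simplex with vertices in this order, K has dimension 2 with simplices:

  0-simplices (10): a, b, c, d, e, f, g, h, i, j
  1-simplices (30): ae, ag, ah, aj, bc, bd, be, bf, bi, bj, cd, ce, cf, cg, ci, de, df, dh, di, eg, eh, fg, fh, fj, gh, gi, gj, hi, hj, ij
  2-simplices (20): aeg, aeh, agj, ahj, bce, bcf, bde, bdi, bfj, bij, cdf, cdi, ceg, cgi, deh, dfh, fgh, fgj, ghi, hij

giving chain groups C_0 ≅ Z^10, C_1 ≅ Z^30, C_2 ≅ Z^20.

∂_1: C_1 → C_0 sends each edge [p,q] (with p < q) to q − p.
As a 10×30 matrix over Z this has rank 9, with invariant factors (1,1,1,1,1,1,1,1,1).

Boundary ∂_2: C_2 → C_1 acts by ∂[p,q,r] = [q,r] − [p,r] + [p,q]. For instance
  ∂ghi = hi − gi + gh,
  ∂bcf = cf − bf + bc.
As a 30×20 matrix over Z this has rank 20, with invariant factors (1,1,1,1,1,1,1,1,1,1,1,1,1,1,1,1,1,1,1,2).

Reading off H_k = ker ∂_k / im ∂_{k+1}:

  H_0: rank C_0 − rank ∂_1 = 10 − 9 = 1, and the invariant factors of ∂_1 are all 1, so H_0 = Z.
  H_1: rank ker ∂_1 − rank ∂_2 = (30 − 9) − 20 = 1, and ∂_2 has invariant factor 2 > 1, so H_1 = Z ⊕ Z/2Z.
  H_2: rank ker ∂_2 − rank ∂_3 = (20 − 20) − 0 = 0, and there is no ∂_3, so H_2 = 0.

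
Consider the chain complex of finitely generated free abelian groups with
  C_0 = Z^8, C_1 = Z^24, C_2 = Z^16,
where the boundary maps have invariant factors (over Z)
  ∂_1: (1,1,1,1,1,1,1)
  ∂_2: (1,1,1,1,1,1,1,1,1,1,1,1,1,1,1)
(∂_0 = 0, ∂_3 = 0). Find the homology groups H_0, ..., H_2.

H_0 = Z,  H_1 = Z^2,  H_2 = Z.

H_0: b_0 = 8 − 0 − 7 = 1; torsion from ∂_1 factors > 1: none. So H_0 = Z.
H_1: b_1 = 24 − 7 − 15 = 2; torsion from ∂_2 factors > 1: none. So H_1 = Z^2.
H_2: b_2 = 16 − 15 − 0 = 1; torsion from ∂_3 factors > 1: none. So H_2 = Z.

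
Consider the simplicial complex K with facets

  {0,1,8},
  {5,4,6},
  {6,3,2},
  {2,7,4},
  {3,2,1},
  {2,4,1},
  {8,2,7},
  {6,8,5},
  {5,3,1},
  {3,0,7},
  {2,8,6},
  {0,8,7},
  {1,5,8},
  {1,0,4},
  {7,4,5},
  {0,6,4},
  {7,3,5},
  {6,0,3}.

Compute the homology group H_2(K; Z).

H_2 = Z.

Fix the vertex order 0 < 1 < 2 < 3 < 4 < 5 < 6 < 7 < 8 and write every simplex with vertices in increasing order. Then dim K = 2 and the simplices of K are:

  0-simplices (9): [0], [1], [2], [3], [4], [5], [6], [7], [8]
  1-simplices (27): (27 of them)
  2-simplices (18): [0,1,4], [0,1,8], [0,3,6], [0,3,7], [0,4,6], [0,7,8], [1,2,3], [1,2,4], [1,3,5], [1,5,8], [2,3,6], [2,4,7], [2,6,8], [2,7,8], [3,5,7], [4,5,6], [4,5,7], [5,6,8]

Hence C_0 ≅ Z^9, C_1 ≅ Z^27, C_2 ≅ Z^18.

∂_1: C_1 → C_0 is given by ∂[p,q] = [q] − [p].
The resulting 9×27 matrix has rank 8, and its Smith normal form has invariant factors (1,1,1,1,1,1,1,1).

The boundary map ∂_2: C_2 → C_1 acts by ∂[p,q,r] = [q,r] − [p,r] + [p,q]. For instance
  ∂[0,7,8] = [7,8] − [0,8] + [0,7],
  ∂[0,3,6] = [3,6] − [0,6] + [0,3].
This gives a 27×18 integer matrix of rank 17; reducing to Smith normal form yields diagonal entries (1,1,1,1,1,1,1,1,1,1,1,1,1,1,1,1,1).

Reading off H_k = ker ∂_k / im ∂_{k+1}:

  H_2: rank ker ∂_2 − rank ∂_3 = (18 − 17) − 0 = 1, and there is no ∂_3, so H_2 = Z.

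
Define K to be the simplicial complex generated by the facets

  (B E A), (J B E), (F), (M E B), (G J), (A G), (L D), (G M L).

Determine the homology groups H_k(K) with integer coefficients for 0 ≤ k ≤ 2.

We work with the vertex ordering A < B < D < E < F < G < J < L < M. The simplices of K, each written with vertices in increasing order, are:

  0-simplices (9): A, B, D, E, F, G, J, L, M
  1-simplices (13): AB, AE, AG, BE, BJ, BM, DL, EJ, EM, GJ, GL, GM, LM
  2-simplices (4): ABE, BEJ, BEM, GLM

giving chain groups C_0 ≅ Z^9, C_1 ≅ Z^13, C_2 ≅ Z^4.

Boundary ∂_1: C_1 → C_0 is given by ∂[p,q] = [q] − [p]. For instance
  ∂BE = E − B.
As a 9×13 matrix over Z this has rank 7, with invariant factors (1,1,1,1,1,1,1).

Boundary ∂_2: C_2 → C_1 sends each 2-simplex [p,q,r] to [q,r] − [p,r] + [p,q]. For instance
  ∂BEJ = EJ − BJ + BE,
  ∂ABE = BE − AE + AB.
The 13×4 boundary matrix has rank 4 and Smith normal form diag(1,1,1,1).

Computing H_k = (kernel of ∂_k) / (image of ∂_{k+1}):

  H_0: rank C_0 − rank ∂_1 = 9 − 7 = 2, and the invariant factors of ∂_1 are all 1, so H_0 = Z^2.
  H_1: rank ker ∂_1 − rank ∂_2 = (13 − 7) − 4 = 2, and the invariant factors of ∂_2 are all 1, so H_1 = Z^2.
  H_2: rank ker ∂_2 − rank ∂_3 = (4 − 4) − 0 = 0, and there is no ∂_3, so H_2 = 0.

As a check, the Euler characteristic is 9 − 13 + 4 = 0, which agrees with 2 − 2 + 0 = 0.

H_0 ≅ Z^2,  H_1 ≅ Z^2,  H_2 = 0.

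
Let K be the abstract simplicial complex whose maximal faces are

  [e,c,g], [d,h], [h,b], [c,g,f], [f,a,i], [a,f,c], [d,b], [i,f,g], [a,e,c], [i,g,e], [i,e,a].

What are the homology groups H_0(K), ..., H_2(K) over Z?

K has 9 vertices, 15 edges, 8 triangles.
rank ∂_0 = 0, rank ∂_1 = 7 ⇒ b_0 = 9 − 0 − 7 = 2; all invariant factors of ∂_1 are 1 so no torsion. So H_0 = Z^2.
rank ∂_1 = 7, rank ∂_2 = 7 ⇒ b_1 = 15 − 7 − 7 = 1; all invariant factors of ∂_2 are 1 so no torsion. So H_1 = Z.
rank ∂_2 = 7, rank ∂_3 = 0 ⇒ b_2 = 8 − 7 − 0 = 1. So H_2 = Z.

H_0 = Z^2,  H_1 = Z,  H_2 = Z.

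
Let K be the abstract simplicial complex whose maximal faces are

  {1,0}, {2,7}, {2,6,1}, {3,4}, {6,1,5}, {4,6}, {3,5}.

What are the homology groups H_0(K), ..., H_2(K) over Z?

Fix the vertex order 0 < 1 < 2 < 3 < 4 < 5 < 6 < 7 and write every simplex with vertices in increasing order. Then dim K = 2 and the simplices of K are:

  0-simplices (8): [0], [1], [2], [3], [4], [5], [6], [7]
  1-simplices (10): [0,1], [1,2], [1,5], [1,6], [2,6], [2,7], [3,4], [3,5], [4,6], [5,6]
  2-simplices (2): [1,2,6], [1,5,6]

so the chain groups are C_0 ≅ Z^8, C_1 ≅ Z^10, C_2 ≅ Z^2.

Boundary ∂_1: C_1 → C_0 maps an edge to its endpoints' difference, ∂[p,q] = q − p. For instance
  ∂[2,6] = [6] − [2].
This gives a 8×10 integer matrix of rank 7; reducing to Smith normal form yields diagonal entries (1,1,1,1,1,1,1).

∂_2: C_2 → C_1 acts by ∂[p,q,r] = [q,r] − [p,r] + [p,q]. For instance
  ∂[1,2,6] = [2,6] − [1,6] + [1,2],
  ∂[1,5,6] = [5,6] − [1,6] + [1,5].
The 10×2 boundary matrix has rank 2 and Smith normal form diag(1,1).

From H_k ≅ ker(∂_k) / im(∂_{k+1}) we obtain:

  H_0: rank C_0 − rank ∂_1 = 8 − 7 = 1, and the invariant factors of ∂_1 are all 1, so H_0 ≅ Z.
  H_1: rank ker ∂_1 − rank ∂_2 = (10 − 7) − 2 = 1, and the invariant factors of ∂_2 are all 1, so H_1 ≅ Z.
  H_2: rank ker ∂_2 − rank ∂_3 = (2 − 2) − 0 = 0, and there is no ∂_3, so H_2 ≅ 0.

H_0 ≅ Z,  H_1 ≅ Z,  H_2 = 0.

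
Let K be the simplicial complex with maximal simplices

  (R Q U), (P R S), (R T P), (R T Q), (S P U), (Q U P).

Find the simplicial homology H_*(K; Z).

Fix the vertex order P < Q < R < S < T < U and write every simplex with vertices in increasing order. Then dim K = 2 and the simplices of K are:

  0-simplices (6): P, Q, R, S, T, U
  1-simplices (12): PQ, PR, PS, PT, PU, QR, QT, QU, RS, RT, RU, SU
  2-simplices (6): PQU, PRS, PRT, PSU, QRT, QRU

so the chain groups are C_0 ≅ Z^6, C_1 ≅ Z^12, C_2 ≅ Z^6.

The boundary map ∂_1: C_1 → C_0 sends each edge [p,q] (with p < q) to q − p. For instance
  ∂QU = U − Q.
The resulting 6×12 matrix has rank 5, and its Smith normal form has invariant factors (1,1,1,1,1).

The boundary map ∂_2: C_2 → C_1 maps a triangle to the signed sum of its edges. For instance
  ∂PRT = RT − PT + PR,
  ∂QRT = RT − QT + QR.
The 12×6 boundary matrix has rank 6 and Smith normal form diag(1,1,1,1,1,1).

Now H_k = ker ∂_k / im ∂_{k+1}, so:

  H_0: rank C_0 − rank ∂_1 = 6 − 5 = 1, and the invariant factors of ∂_1 are all 1, so H_0 = Z.
  H_1: rank ker ∂_1 − rank ∂_2 = (12 − 5) − 6 = 1, and the invariant factors of ∂_2 are all 1, so H_1 = Z.
  H_2: rank ker ∂_2 − rank ∂_3 = (6 − 6) − 0 = 0, and there is no ∂_3, so H_2 = 0.

H_0 ≅ Z,  H_1 ≅ Z,  H_2 = 0.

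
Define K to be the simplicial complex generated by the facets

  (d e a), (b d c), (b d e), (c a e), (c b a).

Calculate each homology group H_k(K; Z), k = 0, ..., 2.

H_0 ≅ Z,  H_1 ≅ Z,  H_2 = 0.

Take the total order a < b < c < d < e on the vertex set. Then K (dimension 2) consists of the simplices:

  0-simplices (5): a, b, c, d, e
  1-simplices (10): ab, ac, ad, ae, bc, bd, be, cd, ce, de
  2-simplices (5): abc, ace, ade, bcd, bde

so the chain groups are C_0 ≅ Z^5, C_1 ≅ Z^10, C_2 ≅ Z^5.

Boundary ∂_1: C_1 → C_0 sends each edge [p,q] (with p < q) to q − p.
This gives a 5×10 integer matrix of rank 4; reducing to Smith normal form yields diagonal entries (1,1,1,1).

∂_2: C_2 → C_1 sends each 2-simplex [p,q,r] to [q,r] − [p,r] + [p,q]. For instance
  ∂bde = de − be + bd,
  ∂ace = ce − ae + ac.
As a 10×5 matrix over Z this has rank 5, with invariant factors (1,1,1,1,1).

Reading off H_k = ker ∂_k / im ∂_{k+1}:

  H_0: rank C_0 − rank ∂_1 = 5 − 4 = 1, and the invariant factors of ∂_1 are all 1, so H_0 ≅ Z.
  H_1: rank ker ∂_1 − rank ∂_2 = (10 − 4) − 5 = 1, and the invariant factors of ∂_2 are all 1, so H_1 ≅ Z.
  H_2: rank ker ∂_2 − rank ∂_3 = (5 − 5) − 0 = 0, and there is no ∂_3, so H_2 ≅ 0.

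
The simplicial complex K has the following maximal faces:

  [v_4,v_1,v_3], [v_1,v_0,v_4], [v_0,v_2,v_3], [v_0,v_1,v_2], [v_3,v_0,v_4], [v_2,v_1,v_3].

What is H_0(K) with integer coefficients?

Order the vertices as v_0 < v_1 < v_2 < v_3 < v_4. Listing each simplex with vertices in this order, K has dimension 2 with simplices:

  0-simplices (5): [v_0], [v_1], [v_2], [v_3], [v_4]
  1-simplices (9): [v_0,v_1], [v_0,v_2], [v_0,v_3], [v_0,v_4], [v_1,v_2], [v_1,v_3], [v_1,v_4], [v_2,v_3], [v_3,v_4]
  2-simplices (6): [v_0,v_1,v_2], [v_0,v_1,v_4], [v_0,v_2,v_3], [v_0,v_3,v_4], [v_1,v_2,v_3], [v_1,v_3,v_4]

Hence C_0 ≅ Z^5, C_1 ≅ Z^9, C_2 ≅ Z^6.

Boundary ∂_1: C_1 → C_0 maps an edge to its endpoints' difference, ∂[p,q] = q − p. For instance
  ∂[v_0,v_2] = [v_2] − [v_0].
As a 5×9 matrix over Z this has rank 4, with invariant factors (1,1,1,1).

The boundary map ∂_2: C_2 → C_1 sends each 2-simplex [p,q,r] to [q,r] − [p,r] + [p,q]. For instance
  ∂[v_1,v_2,v_3] = [v_2,v_3] − [v_1,v_3] + [v_1,v_2],
  ∂[v_0,v_2,v_3] = [v_2,v_3] − [v_0,v_3] + [v_0,v_2].
The 9×6 boundary matrix has rank 5 and Smith normal form diag(1,1,1,1,1).

Computing H_k = (kernel of ∂_k) / (image of ∂_{k+1}):

  H_0: rank C_0 − rank ∂_1 = 5 − 4 = 1, and the invariant factors of ∂_1 are all 1, so H_0 = Z.

(K is a triangulation of the 2-sphere S^2.)

H_0 ≅ Z.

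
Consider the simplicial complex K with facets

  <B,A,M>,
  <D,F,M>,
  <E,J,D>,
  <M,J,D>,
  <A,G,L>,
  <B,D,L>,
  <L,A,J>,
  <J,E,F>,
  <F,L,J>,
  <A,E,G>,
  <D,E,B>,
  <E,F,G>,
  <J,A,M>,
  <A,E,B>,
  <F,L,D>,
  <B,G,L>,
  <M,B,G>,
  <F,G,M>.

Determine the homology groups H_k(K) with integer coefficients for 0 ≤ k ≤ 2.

Order the vertices as A < B < D < E < F < G < J < L < M. Listing each simplex with vertices in this order, K has dimension 2 with simplices:

  0-simplices (9): A, B, D, E, F, G, J, L, M
  1-simplices (27): AB, AE, AG, AJ, AL, AM, BD, BE, BG, BL, BM, DE, DF, DJ, DL, DM, EF, EG, EJ, FG, FJ, FL, FM, GL, GM, JL, JM
  2-simplices (18): ABE, ABM, AEG, AGL, AJL, AJM, BDE, BDL, BGL, BGM, DEJ, DFL, DFM, DJM, EFG, EFJ, FGM, FJL

so the chain groups are C_0 ≅ Z^9, C_1 ≅ Z^27, C_2 ≅ Z^18.

The boundary map ∂_1: C_1 → C_0 maps an edge to its endpoints' difference, ∂[p,q] = q − p. For instance
  ∂AE = E − A.
As a 9×27 matrix over Z this has rank 8, with invariant factors (1,1,1,1,1,1,1,1).

∂_2: C_2 → C_1 maps a triangle to the signed sum of its edges. For instance
  ∂FJL = JL − FL + FJ,
  ∂DFL = FL − DL + DF.
As a 27×18 matrix over Z this has rank 18, with invariant factors (1,1,1,1,1,1,1,1,1,1,1,1,1,1,1,1,1,2).

From H_k ≅ ker(∂_k) / im(∂_{k+1}) we obtain:

  H_0: rank C_0 − rank ∂_1 = 9 − 8 = 1, and the invariant factors of ∂_1 are all 1, so H_0 = Z.
  H_1: rank ker ∂_1 − rank ∂_2 = (27 − 8) − 18 = 1, and ∂_2 has invariant factor 2 > 1, so H_1 = Z ⊕ Z_2.
  H_2: rank ker ∂_2 − rank ∂_3 = (18 − 18) − 0 = 0, and there is no ∂_3, so H_2 = 0.

As a check, the Euler characteristic is 9 − 27 + 18 = 0, which agrees with 1 − 1 + 0 = 0.

H_0 = Z,  H_1 = Z ⊕ Z_2,  H_2 = 0.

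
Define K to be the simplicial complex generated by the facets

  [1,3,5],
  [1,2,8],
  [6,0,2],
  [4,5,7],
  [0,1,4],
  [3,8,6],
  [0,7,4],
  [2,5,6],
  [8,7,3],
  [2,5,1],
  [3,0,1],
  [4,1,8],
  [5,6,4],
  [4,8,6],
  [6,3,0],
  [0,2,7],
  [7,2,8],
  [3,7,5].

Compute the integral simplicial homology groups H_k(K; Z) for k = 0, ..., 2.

H_0 ≅ Z,  H_1 ≅ Z^2,  H_2 ≅ Z.

K has 9 vertices, 27 edges, 18 triangles.
rank ∂_0 = 0, rank ∂_1 = 8 ⇒ b_0 = 9 − 0 − 8 = 1; all invariant factors of ∂_1 are 1 so no torsion. So H_0 ≅ Z.
rank ∂_1 = 8, rank ∂_2 = 17 ⇒ b_1 = 27 − 8 − 17 = 2; all invariant factors of ∂_2 are 1 so no torsion. So H_1 ≅ Z^2.
rank ∂_2 = 17, rank ∂_3 = 0 ⇒ b_2 = 18 − 17 − 0 = 1. So H_2 ≅ Z.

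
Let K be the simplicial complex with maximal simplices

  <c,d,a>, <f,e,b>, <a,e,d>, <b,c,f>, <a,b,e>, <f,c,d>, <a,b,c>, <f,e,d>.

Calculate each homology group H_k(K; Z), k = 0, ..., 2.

H_0 = Z,  H_1 = 0,  H_2 = Z.

Fix the vertex order a < b < c < d < e < f and write every simplex with vertices in increasing order. Then dim K = 2 and the simplices of K are:

  0-simplices (6): a, b, c, d, e, f
  1-simplices (12): ab, ac, ad, ae, bc, be, bf, cd, cf, de, df, ef
  2-simplices (8): abc, abe, acd, ade, bcf, bef, cdf, def

Hence C_0 ≅ Z^6, C_1 ≅ Z^12, C_2 ≅ Z^8.

The boundary map ∂_1: C_1 → C_0 maps an edge to its endpoints' difference, ∂[p,q] = q − p.
This gives a 6×12 integer matrix of rank 5; reducing to Smith normal form yields diagonal entries (1,1,1,1,1).

Boundary ∂_2: C_2 → C_1 acts by ∂[p,q,r] = [q,r] − [p,r] + [p,q]. For instance
  ∂bcf = cf − bf + bc,
  ∂bef = ef − bf + be.
The 12×8 boundary matrix has rank 7 and Smith normal form diag(1,1,1,1,1,1,1).

From H_k ≅ ker(∂_k) / im(∂_{k+1}) we obtain:

  H_0: rank C_0 − rank ∂_1 = 6 − 5 = 1, and the invariant factors of ∂_1 are all 1, so H_0 ≅ Z.
  H_1: rank ker ∂_1 − rank ∂_2 = (12 − 5) − 7 = 0, and the invariant factors of ∂_2 are all 1, so H_1 ≅ 0.
  H_2: rank ker ∂_2 − rank ∂_3 = (8 − 7) − 0 = 1, and there is no ∂_3, so H_2 ≅ Z.

(K is a triangulation of the 2-sphere S^2.)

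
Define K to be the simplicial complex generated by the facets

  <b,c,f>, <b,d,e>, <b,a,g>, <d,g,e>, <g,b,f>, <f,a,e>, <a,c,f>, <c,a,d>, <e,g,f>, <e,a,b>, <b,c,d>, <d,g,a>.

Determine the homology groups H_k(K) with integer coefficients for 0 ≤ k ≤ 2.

Take the total order a < b < c < d < e < f < g on the vertex set. Then K (dimension 2) consists of the simplices:

  0-simplices (7): a, b, c, d, e, f, g
  1-simplices (18): ab, ac, ad, ae, af, ag, bc, bd, be, bf, bg, cd, cf, de, dg, ef, eg, fg
  2-simplices (12): abe, abg, acd, acf, adg, aef, bcd, bcf, bde, bfg, deg, efg

Hence C_0 ≅ Z^7, C_1 ≅ Z^18, C_2 ≅ Z^12.

Boundary ∂_1: C_1 → C_0 sends each edge [p,q] (with p < q) to q − p. For instance
  ∂bf = f − b.
This gives a 7×18 integer matrix of rank 6; reducing to Smith normal form yields diagonal entries (1,1,1,1,1,1).

The boundary map ∂_2: C_2 → C_1 acts by ∂[p,q,r] = [q,r] − [p,r] + [p,q]. For instance
  ∂deg = eg − dg + de,
  ∂bcf = cf − bf + bc.
The resulting 18×12 matrix has rank 12, and its Smith normal form has invariant factors (1,1,1,1,1,1,1,1,1,1,1,2).

From H_k ≅ ker(∂_k) / im(∂_{k+1}) we obtain:

  H_0: rank C_0 − rank ∂_1 = 7 − 6 = 1, and the invariant factors of ∂_1 are all 1, so H_0 ≅ Z.
  H_1: rank ker ∂_1 − rank ∂_2 = (18 − 6) − 12 = 0, and ∂_2 has invariant factor 2 > 1, so H_1 ≅ Z/2Z.
  H_2: rank ker ∂_2 − rank ∂_3 = (12 − 12) − 0 = 0, and there is no ∂_3, so H_2 ≅ 0.

As a check, the Euler characteristic is 7 − 18 + 12 = 1, which agrees with 1 − 0 + 0 = 1.
(K is a triangulation of the real projective plane RP^2.)

H_0 = Z,  H_1 = Z/2Z,  H_2 = 0.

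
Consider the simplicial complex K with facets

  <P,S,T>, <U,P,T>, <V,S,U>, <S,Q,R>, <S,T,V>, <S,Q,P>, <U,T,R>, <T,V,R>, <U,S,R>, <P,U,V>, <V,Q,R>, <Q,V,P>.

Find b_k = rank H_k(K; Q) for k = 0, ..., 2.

b_0 = 1, b_1 = 0, b_2 = 0.

Take the total order P < Q < R < S < T < U < V on the vertex set. Then K (dimension 2) consists of the simplices:

  0-simplices (7): P, Q, R, S, T, U, V
  1-simplices (18): PQ, PS, PT, PU, PV, QR, QS, QV, RS, RT, RU, RV, ST, SU, SV, TU, TV, UV
  2-simplices (12): PQS, PQV, PST, PTU, PUV, QRS, QRV, RSU, RTU, RTV, STV, SUV

giving chain groups C_0 ≅ Z^7, C_1 ≅ Z^18, C_2 ≅ Z^12.

The boundary map ∂_1: C_1 → C_0 maps an edge to its endpoints' difference, ∂[p,q] = q − p.
This gives a 7×18 integer matrix of rank 6; reducing to Smith normal form yields diagonal entries (1,1,1,1,1,1).

The boundary map ∂_2: C_2 → C_1 sends each 2-simplex [p,q,r] to [q,r] − [p,r] + [p,q]. For instance
  ∂PST = ST − PT + PS,
  ∂PTU = TU − PU + PT.
The resulting 18×12 matrix has rank 12, and its Smith normal form has invariant factors (1,1,1,1,1,1,1,1,1,1,1,2).

Computing H_k = (kernel of ∂_k) / (image of ∂_{k+1}):

  H_0: rank C_0 − rank ∂_1 = 7 − 6 = 1, and the invariant factors of ∂_1 are all 1, so H_0 ≅ Z.
  H_1: rank ker ∂_1 − rank ∂_2 = (18 − 6) − 12 = 0, and ∂_2 has invariant factor 2 > 1, so H_1 ≅ Z/2.
  H_2: rank ker ∂_2 − rank ∂_3 = (12 − 12) − 0 = 0, and there is no ∂_3, so H_2 ≅ 0.

As a check, the Euler characteristic is 7 − 18 + 12 = 1, which agrees with 1 − 0 + 0 = 1.

Hence the Betti numbers are b_0 = 1, b_1 = 0, b_2 = 0.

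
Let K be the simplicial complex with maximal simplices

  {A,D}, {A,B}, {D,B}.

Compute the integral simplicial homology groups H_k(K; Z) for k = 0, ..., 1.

H_0 = Z,  H_1 = Z.

Order the vertices as A < B < D. Listing each simplex with vertices in this order, K has dimension 1 with simplices:

  0-simplices (3): A, B, D
  1-simplices (3): AB, AD, BD

Hence C_0 ≅ Z^3, C_1 ≅ Z^3.

The boundary map ∂_1: C_1 → C_0 sends each edge [p,q] (with p < q) to q − p. For instance
  ∂AD = D − A.
This gives a 3×3 integer matrix of rank 2; reducing to Smith normal form yields diagonal entries (1,1).

Now H_k = ker ∂_k / im ∂_{k+1}, so:

  H_0: rank C_0 − rank ∂_1 = 3 − 2 = 1, and the invariant factors of ∂_1 are all 1, so H_0 ≅ Z.
  H_1: rank ker ∂_1 − rank ∂_2 = (3 − 2) − 0 = 1, and there is no ∂_2, so H_1 ≅ Z.

As a check, the Euler characteristic is 3 − 3 = 0, which agrees with 1 − 1 = 0.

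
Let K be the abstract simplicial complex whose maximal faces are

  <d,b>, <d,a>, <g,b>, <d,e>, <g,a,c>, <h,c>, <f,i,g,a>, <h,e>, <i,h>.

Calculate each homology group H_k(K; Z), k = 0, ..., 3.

Fix the vertex order a < b < c < d < e < f < g < h < i and write every simplex with vertices in increasing order. Then dim K = 3 and the simplices of K are:

  0-simplices (9): a, b, c, d, e, f, g, h, i
  1-simplices (15): ac, ad, af, ag, ai, bd, bg, cg, ch, de, eh, fg, fi, gi, hi
  2-simplices (5): acg, afg, afi, agi, fgi
  3-simplices (1): afgi

so the chain groups are C_0 ≅ Z^9, C_1 ≅ Z^15, C_2 ≅ Z^5, C_3 ≅ Z^1.

The boundary map ∂_1: C_1 → C_0 maps an edge to its endpoints' difference, ∂[p,q] = q − p. For instance
  ∂eh = h − e.
The 9×15 boundary matrix has rank 8 and Smith normal form diag(1,1,1,1,1,1,1,1).

Boundary ∂_2: C_2 → C_1 acts by ∂[p,q,r] = [q,r] − [p,r] + [p,q]. For instance
  ∂fgi = gi − fi + fg,
  ∂afg = fg − ag + af.
This gives a 15×5 integer matrix of rank 4; reducing to Smith normal form yields diagonal entries (1,1,1,1).

∂_3: C_3 → C_2 sends each 3-simplex σ to the alternating sum Σ_i (−1)^i (σ with its i-th vertex removed). For instance
  ∂afgi = fgi − agi + afi − afg.
As a 5×1 matrix over Z this has rank 1, with invariant factors (1).

Now H_k = ker ∂_k / im ∂_{k+1}, so:

  H_0: rank C_0 − rank ∂_1 = 9 − 8 = 1, and the invariant factors of ∂_1 are all 1, so H_0 = Z.
  H_1: rank ker ∂_1 − rank ∂_2 = (15 − 8) − 4 = 3, and the invariant factors of ∂_2 are all 1, so H_1 = Z^3.
  H_2: rank ker ∂_2 − rank ∂_3 = (5 − 4) − 1 = 0, and the invariant factors of ∂_3 are all 1, so H_2 = 0.
  H_3: rank ker ∂_3 − rank ∂_4 = (1 − 1) − 0 = 0, and there is no ∂_4, so H_3 = 0.

H_0 ≅ Z,  H_1 ≅ Z^3,  H_2 = 0,  H_3 = 0.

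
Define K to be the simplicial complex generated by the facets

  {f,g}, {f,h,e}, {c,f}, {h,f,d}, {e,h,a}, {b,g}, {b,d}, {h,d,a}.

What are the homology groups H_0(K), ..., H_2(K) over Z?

Take the total order a < b < c < d < e < f < g < h on the vertex set. Then K (dimension 2) consists of the simplices:

  0-simplices (8): a, b, c, d, e, f, g, h
  1-simplices (12): ad, ae, ah, bd, bg, cf, df, dh, ef, eh, fg, fh
  2-simplices (4): adh, aeh, dfh, efh

giving chain groups C_0 ≅ Z^8, C_1 ≅ Z^12, C_2 ≅ Z^4.

The boundary map ∂_1: C_1 → C_0 maps an edge to its endpoints' difference, ∂[p,q] = q − p. For instance
  ∂fg = g − f.
The 8×12 boundary matrix has rank 7 and Smith normal form diag(1,1,1,1,1,1,1).

Boundary ∂_2: C_2 → C_1 acts by ∂[p,q,r] = [q,r] − [p,r] + [p,q]. For instance
  ∂adh = dh − ah + ad,
  ∂dfh = fh − dh + df.
The 12×4 boundary matrix has rank 4 and Smith normal form diag(1,1,1,1).

Now H_k = ker ∂_k / im ∂_{k+1}, so:

  H_0: rank C_0 − rank ∂_1 = 8 − 7 = 1, and the invariant factors of ∂_1 are all 1, so H_0 ≅ Z.
  H_1: rank ker ∂_1 − rank ∂_2 = (12 − 7) − 4 = 1, and the invariant factors of ∂_2 are all 1, so H_1 ≅ Z.
  H_2: rank ker ∂_2 − rank ∂_3 = (4 − 4) − 0 = 0, and there is no ∂_3, so H_2 ≅ 0.

As a check, the Euler characteristic is 8 − 12 + 4 = 0, which agrees with 1 − 1 + 0 = 0.

H_0 ≅ Z,  H_1 ≅ Z,  H_2 = 0.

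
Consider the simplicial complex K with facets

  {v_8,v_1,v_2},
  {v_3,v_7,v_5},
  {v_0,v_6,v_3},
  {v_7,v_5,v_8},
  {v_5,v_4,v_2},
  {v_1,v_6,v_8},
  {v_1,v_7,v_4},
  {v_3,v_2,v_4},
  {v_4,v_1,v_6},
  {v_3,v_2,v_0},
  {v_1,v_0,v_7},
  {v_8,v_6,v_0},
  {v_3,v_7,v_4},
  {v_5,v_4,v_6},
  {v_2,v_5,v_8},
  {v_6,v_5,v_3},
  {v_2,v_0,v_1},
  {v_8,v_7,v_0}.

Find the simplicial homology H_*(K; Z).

We work with the vertex ordering v_0 < v_1 < v_2 < v_3 < v_4 < v_5 < v_6 < v_7 < v_8. The simplices of K, each written with vertices in increasing order, are:

  0-simplices (9): [v_0], [v_1], [v_2], [v_3], [v_4], [v_5], [v_6], [v_7], [v_8]
  1-simplices (27): (27 of them)
  2-simplices (18): (18 of them)

Hence C_0 ≅ Z^9, C_1 ≅ Z^27, C_2 ≅ Z^18.

Boundary ∂_1: C_1 → C_0 sends each edge [p,q] (with p < q) to q − p. For instance
  ∂[v_4,v_5] = [v_5] − [v_4].
This gives a 9×27 integer matrix of rank 8; reducing to Smith normal form yields diagonal entries (1,1,1,1,1,1,1,1).

The boundary map ∂_2: C_2 → C_1 acts by ∂[p,q,r] = [q,r] − [p,r] + [p,q]. For instance
  ∂[v_3,v_5,v_6] = [v_5,v_6] − [v_3,v_6] + [v_3,v_5],
  ∂[v_4,v_5,v_6] = [v_5,v_6] − [v_4,v_6] + [v_4,v_5].
As a 27×18 matrix over Z this has rank 18, with invariant factors (1,1,1,1,1,1,1,1,1,1,1,1,1,1,1,1,1,2).

Now H_k = ker ∂_k / im ∂_{k+1}, so:

  H_0: rank C_0 − rank ∂_1 = 9 − 8 = 1, and the invariant factors of ∂_1 are all 1, so H_0 = Z.
  H_1: rank ker ∂_1 − rank ∂_2 = (27 − 8) − 18 = 1, and ∂_2 has invariant factor 2 > 1, so H_1 = Z ⊕ Z_2.
  H_2: rank ker ∂_2 − rank ∂_3 = (18 − 18) − 0 = 0, and there is no ∂_3, so H_2 = 0.

(K is a triangulation of the Klein bottle.)

H_0 = Z,  H_1 = Z ⊕ Z_2,  H_2 = 0.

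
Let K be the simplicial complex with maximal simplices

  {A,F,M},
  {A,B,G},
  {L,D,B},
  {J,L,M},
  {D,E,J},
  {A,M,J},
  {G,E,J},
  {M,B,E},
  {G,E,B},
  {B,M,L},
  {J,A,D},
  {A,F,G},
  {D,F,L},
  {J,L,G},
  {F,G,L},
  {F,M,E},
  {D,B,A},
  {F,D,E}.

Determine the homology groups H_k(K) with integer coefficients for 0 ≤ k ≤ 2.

H_0 ≅ Z,  H_1 ≅ Z^2,  H_2 ≅ Z.

Order the vertices as A < B < D < E < F < G < J < L < M. Listing each simplex with vertices in this order, K has dimension 2 with simplices:

  0-simplices (9): A, B, D, E, F, G, J, L, M
  1-simplices (27): AB, AD, AF, AG, AJ, AM, BD, BE, BG, BL, BM, DE, DF, DJ, DL, EF, EG, EJ, EM, FG, FL, FM, GJ, GL, JL, JM, LM
  2-simplices (18): ABD, ABG, ADJ, AFG, AFM, AJM, BDL, BEG, BEM, BLM, DEF, DEJ, DFL, EFM, EGJ, FGL, GJL, JLM

giving chain groups C_0 ≅ Z^9, C_1 ≅ Z^27, C_2 ≅ Z^18.

The boundary map ∂_1: C_1 → C_0 is given by ∂[p,q] = [q] − [p].
The 9×27 boundary matrix has rank 8 and Smith normal form diag(1,1,1,1,1,1,1,1).

∂_2: C_2 → C_1 maps a triangle to the signed sum of its edges. For instance
  ∂BEG = EG − BG + BE,
  ∂BLM = LM − BM + BL.
As a 27×18 matrix over Z this has rank 17, with invariant factors (1,1,1,1,1,1,1,1,1,1,1,1,1,1,1,1,1).

Reading off H_k = ker ∂_k / im ∂_{k+1}:

  H_0: rank C_0 − rank ∂_1 = 9 − 8 = 1, and the invariant factors of ∂_1 are all 1, so H_0 ≅ Z.
  H_1: rank ker ∂_1 − rank ∂_2 = (27 − 8) − 17 = 2, and the invariant factors of ∂_2 are all 1, so H_1 ≅ Z^2.
  H_2: rank ker ∂_2 − rank ∂_3 = (18 − 17) − 0 = 1, and there is no ∂_3, so H_2 ≅ Z.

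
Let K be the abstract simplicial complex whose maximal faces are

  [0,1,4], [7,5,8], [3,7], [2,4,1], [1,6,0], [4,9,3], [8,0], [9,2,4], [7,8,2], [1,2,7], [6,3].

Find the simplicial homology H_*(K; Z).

Fix the vertex order 0 < 1 < 2 < 3 < 4 < 5 < 6 < 7 < 8 < 9 and write every simplex with vertices in increasing order. Then dim K = 2 and the simplices of K are:

  0-simplices (10): [0], [1], [2], [3], [4], [5], [6], [7], [8], [9]
  1-simplices (20): [0,1], [0,4], [0,6], [0,8], [1,2], [1,4], [1,6], [1,7], [2,4], [2,7], [2,8], [2,9], [3,4], [3,6], [3,7], [3,9], [4,9], [5,7], [5,8], [7,8]
  2-simplices (8): [0,1,4], [0,1,6], [1,2,4], [1,2,7], [2,4,9], [2,7,8], [3,4,9], [5,7,8]

so the chain groups are C_0 ≅ Z^10, C_1 ≅ Z^20, C_2 ≅ Z^8.

∂_1: C_1 → C_0 sends each edge [p,q] (with p < q) to q − p. For instance
  ∂[4,9] = [9] − [4].
As a 10×20 matrix over Z this has rank 9, with invariant factors (1,1,1,1,1,1,1,1,1).

The boundary map ∂_2: C_2 → C_1 acts by ∂[p,q,r] = [q,r] − [p,r] + [p,q]. For instance
  ∂[1,2,4] = [2,4] − [1,4] + [1,2],
  ∂[2,7,8] = [7,8] − [2,8] + [2,7].
This gives a 20×8 integer matrix of rank 8; reducing to Smith normal form yields diagonal entries (1,1,1,1,1,1,1,1).

Computing H_k = (kernel of ∂_k) / (image of ∂_{k+1}):

  H_0: rank C_0 − rank ∂_1 = 10 − 9 = 1, and the invariant factors of ∂_1 are all 1, so H_0 ≅ Z.
  H_1: rank ker ∂_1 − rank ∂_2 = (20 − 9) − 8 = 3, and the invariant factors of ∂_2 are all 1, so H_1 ≅ Z^3.
  H_2: rank ker ∂_2 − rank ∂_3 = (8 − 8) − 0 = 0, and there is no ∂_3, so H_2 ≅ 0.

H_0 = Z,  H_1 = Z^3,  H_2 = 0.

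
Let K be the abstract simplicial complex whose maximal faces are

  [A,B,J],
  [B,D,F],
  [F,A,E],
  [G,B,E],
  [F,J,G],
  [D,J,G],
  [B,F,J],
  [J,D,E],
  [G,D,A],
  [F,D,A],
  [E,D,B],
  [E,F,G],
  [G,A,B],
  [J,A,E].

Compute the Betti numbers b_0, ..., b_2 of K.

We work with the vertex ordering A < B < D < E < F < G < J. The simplices of K, each written with vertices in increasing order, are:

  0-simplices (7): A, B, D, E, F, G, J
  1-simplices (21): AB, AD, AE, AF, AG, AJ, BD, BE, BF, BG, BJ, DE, DF, DG, DJ, EF, EG, EJ, FG, FJ, GJ
  2-simplices (14): ABG, ABJ, ADF, ADG, AEF, AEJ, BDE, BDF, BEG, BFJ, DEJ, DGJ, EFG, FGJ

Hence C_0 ≅ Z^7, C_1 ≅ Z^21, C_2 ≅ Z^14.

Boundary ∂_1: C_1 → C_0 maps an edge to its endpoints' difference, ∂[p,q] = q − p. For instance
  ∂FG = G − F.
The resulting 7×21 matrix has rank 6, and its Smith normal form has invariant factors (1,1,1,1,1,1).

∂_2: C_2 → C_1 acts by ∂[p,q,r] = [q,r] − [p,r] + [p,q]. For instance
  ∂DGJ = GJ − DJ + DG,
  ∂ABG = BG − AG + AB.
The 21×14 boundary matrix has rank 13 and Smith normal form diag(1,1,1,1,1,1,1,1,1,1,1,1,1).

Reading off H_k = ker ∂_k / im ∂_{k+1}:

  H_0: rank C_0 − rank ∂_1 = 7 − 6 = 1, and the invariant factors of ∂_1 are all 1, so H_0 = Z.
  H_1: rank ker ∂_1 − rank ∂_2 = (21 − 6) − 13 = 2, and the invariant factors of ∂_2 are all 1, so H_1 = Z^2.
  H_2: rank ker ∂_2 − rank ∂_3 = (14 − 13) − 0 = 1, and there is no ∂_3, so H_2 = Z.

As a check, the Euler characteristic is 7 − 21 + 14 = 0, which agrees with 1 − 2 + 1 = 0.

Hence the Betti numbers are b_0 = 1, b_1 = 2, b_2 = 1.

b_0 = 1, b_1 = 2, b_2 = 1.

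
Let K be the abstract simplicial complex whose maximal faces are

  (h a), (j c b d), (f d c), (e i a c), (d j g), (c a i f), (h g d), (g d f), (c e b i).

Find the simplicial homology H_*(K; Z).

Fix the vertex order a < b < c < d < e < f < g < h < i < j and write every simplex with vertices in increasing order. Then dim K = 3 and the simplices of K are:

  0-simplices (10): a, b, c, d, e, f, g, h, i, j
  1-simplices (24): ac, ae, af, ah, ai, bc, bd, be, bi, bj, cd, ce, cf, ci, cj, df, dg, dh, dj, ei, fg, fi, gh, gj
  2-simplices (18): ace, acf, aci, aei, afi, bcd, bce, bci, bcj, bdj, bei, cdf, cdj, cei, cfi, dfg, dgh, dgj
  3-simplices (4): acei, acfi, bcdj, bcei

Hence C_0 ≅ Z^10, C_1 ≅ Z^24, C_2 ≅ Z^18, C_3 ≅ Z^4.

Boundary ∂_1: C_1 → C_0 sends each edge [p,q] (with p < q) to q − p. For instance
  ∂gh = h − g.
The resulting 10×24 matrix has rank 9, and its Smith normal form has invariant factors (1,1,1,1,1,1,1,1,1).

Boundary ∂_2: C_2 → C_1 maps a triangle to the signed sum of its edges. For instance
  ∂cdj = dj − cj + cd,
  ∂bci = ci − bi + bc.
The 24×18 boundary matrix has rank 14 and Smith normal form diag(1,1,1,1,1,1,1,1,1,1,1,1,1,1).

∂_3: C_3 → C_2 sends each 3-simplex σ to the alternating sum Σ_i (−1)^i (σ with its i-th vertex removed). For instance
  ∂acei = cei − aei + aci − ace,
  ∂bcei = cei − bei + bci − bce.
The 18×4 boundary matrix has rank 4 and Smith normal form diag(1,1,1,1).

Now H_k = ker ∂_k / im ∂_{k+1}, so:

  H_0: rank C_0 − rank ∂_1 = 10 − 9 = 1, and the invariant factors of ∂_1 are all 1, so H_0 ≅ Z.
  H_1: rank ker ∂_1 − rank ∂_2 = (24 − 9) − 14 = 1, and the invariant factors of ∂_2 are all 1, so H_1 ≅ Z.
  H_2: rank ker ∂_2 − rank ∂_3 = (18 − 14) − 4 = 0, and the invariant factors of ∂_3 are all 1, so H_2 ≅ 0.
  H_3: rank ker ∂_3 − rank ∂_4 = (4 − 4) − 0 = 0, and there is no ∂_4, so H_3 ≅ 0.

H_0 = Z,  H_1 = Z,  H_2 = 0,  H_3 = 0.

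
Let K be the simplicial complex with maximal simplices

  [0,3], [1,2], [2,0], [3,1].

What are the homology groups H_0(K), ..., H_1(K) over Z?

H_0 ≅ Z,  H_1 ≅ Z.

Fix the vertex order 0 < 1 < 2 < 3 and write every simplex with vertices in increasing order. Then dim K = 1 and the simplices of K are:

  0-simplices (4): [0], [1], [2], [3]
  1-simplices (4): [0,2], [0,3], [1,2], [1,3]

giving chain groups C_0 ≅ Z^4, C_1 ≅ Z^4.

Boundary ∂_1: C_1 → C_0 sends each edge [p,q] (with p < q) to q − p. For instance
  ∂[0,2] = [2] − [0].
As a 4×4 matrix over Z this has rank 3, with invariant factors (1,1,1).

From H_k ≅ ker(∂_k) / im(∂_{k+1}) we obtain:

  H_0: rank C_0 − rank ∂_1 = 4 − 3 = 1, and the invariant factors of ∂_1 are all 1, so H_0 = Z.
  H_1: rank ker ∂_1 − rank ∂_2 = (4 − 3) − 0 = 1, and there is no ∂_2, so H_1 = Z.

As a check, the Euler characteristic is 4 − 4 = 0, which agrees with 1 − 1 = 0.
(K is a triangulation of the circle S^1.)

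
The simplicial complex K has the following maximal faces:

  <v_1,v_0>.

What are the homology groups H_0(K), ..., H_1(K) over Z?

H_0 = Z,  H_1 = 0.

Order the vertices as v_0 < v_1. Listing each simplex with vertices in this order, K has dimension 1 with simplices:

  0-simplices (2): [v_0], [v_1]
  1-simplices (1): [v_0,v_1]

so the chain groups are C_0 ≅ Z^2, C_1 ≅ Z^1.

The boundary map ∂_1: C_1 → C_0 sends each edge [p,q] (with p < q) to q − p. For instance
  ∂[v_0,v_1] = [v_1] − [v_0].
The resulting 2×1 matrix has rank 1, and its Smith normal form has invariant factors (1).

Now H_k = ker ∂_k / im ∂_{k+1}, so:

  H_0: rank C_0 − rank ∂_1 = 2 − 1 = 1, and the invariant factors of ∂_1 are all 1, so H_0 = Z.
  H_1: rank ker ∂_1 − rank ∂_2 = (1 − 1) − 0 = 0, and there is no ∂_2, so H_1 = 0.

As a check, the Euler characteristic is 2 − 1 = 1, which agrees with 1 − 0 = 1.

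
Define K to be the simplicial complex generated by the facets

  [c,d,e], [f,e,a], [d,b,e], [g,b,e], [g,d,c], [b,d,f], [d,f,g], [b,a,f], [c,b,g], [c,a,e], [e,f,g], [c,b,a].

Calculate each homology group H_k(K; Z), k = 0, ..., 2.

H_0 ≅ Z,  H_1 ≅ Z_2,  H_2 = 0.

Take the total order a < b < c < d < e < f < g on the vertex set. Then K (dimension 2) consists of the simplices:

  0-simplices (7): a, b, c, d, e, f, g
  1-simplices (18): ab, ac, ae, af, bc, bd, be, bf, bg, cd, ce, cg, de, df, dg, ef, eg, fg
  2-simplices (12): abc, abf, ace, aef, bcg, bde, bdf, beg, cde, cdg, dfg, efg

Hence C_0 ≅ Z^7, C_1 ≅ Z^18, C_2 ≅ Z^12.

Boundary ∂_1: C_1 → C_0 maps an edge to its endpoints' difference, ∂[p,q] = q − p. For instance
  ∂be = e − b.
The resulting 7×18 matrix has rank 6, and its Smith normal form has invariant factors (1,1,1,1,1,1).

The boundary map ∂_2: C_2 → C_1 sends each 2-simplex [p,q,r] to [q,r] − [p,r] + [p,q]. For instance
  ∂aef = ef − af + ae,
  ∂bcg = cg − bg + bc.
This gives a 18×12 integer matrix of rank 12; reducing to Smith normal form yields diagonal entries (1,1,1,1,1,1,1,1,1,1,1,2).

Computing H_k = (kernel of ∂_k) / (image of ∂_{k+1}):

  H_0: rank C_0 − rank ∂_1 = 7 − 6 = 1, and the invariant factors of ∂_1 are all 1, so H_0 = Z.
  H_1: rank ker ∂_1 − rank ∂_2 = (18 − 6) − 12 = 0, and ∂_2 has invariant factor 2 > 1, so H_1 = Z_2.
  H_2: rank ker ∂_2 − rank ∂_3 = (12 − 12) − 0 = 0, and there is no ∂_3, so H_2 = 0.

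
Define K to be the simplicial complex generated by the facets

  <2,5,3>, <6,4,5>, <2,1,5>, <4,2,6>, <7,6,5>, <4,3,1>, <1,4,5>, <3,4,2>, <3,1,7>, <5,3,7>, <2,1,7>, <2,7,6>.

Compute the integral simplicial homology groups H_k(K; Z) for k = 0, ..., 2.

H_0 ≅ Z,  H_1 ≅ Z/2,  H_2 = 0.

K has 7 vertices, 18 edges, 12 triangles.
rank ∂_0 = 0, rank ∂_1 = 6 ⇒ b_0 = 7 − 0 − 6 = 1; all invariant factors of ∂_1 are 1 so no torsion. So H_0 ≅ Z.
rank ∂_1 = 6, rank ∂_2 = 12 ⇒ b_1 = 18 − 6 − 12 = 0; ∂_2 has invariant factor(s) [2] giving torsion. So H_1 ≅ Z/2.
rank ∂_2 = 12, rank ∂_3 = 0 ⇒ b_2 = 12 − 12 − 0 = 0. So H_2 ≅ 0.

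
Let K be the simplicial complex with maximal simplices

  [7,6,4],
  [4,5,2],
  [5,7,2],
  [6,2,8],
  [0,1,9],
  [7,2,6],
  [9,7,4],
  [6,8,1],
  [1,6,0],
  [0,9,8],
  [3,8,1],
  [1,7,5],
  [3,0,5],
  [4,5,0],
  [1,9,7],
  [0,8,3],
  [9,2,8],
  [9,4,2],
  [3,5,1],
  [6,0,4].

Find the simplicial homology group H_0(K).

We work with the vertex ordering 0 < 1 < 2 < 3 < 4 < 5 < 6 < 7 < 8 < 9. The simplices of K, each written with vertices in increasing order, are:

  0-simplices (10): [0], [1], [2], [3], [4], [5], [6], [7], [8], [9]
  1-simplices (30): (30 of them)
  2-simplices (20): (20 of them)

so the chain groups are C_0 ≅ Z^10, C_1 ≅ Z^30, C_2 ≅ Z^20.

The boundary map ∂_1: C_1 → C_0 is given by ∂[p,q] = [q] − [p].
This gives a 10×30 integer matrix of rank 9; reducing to Smith normal form yields diagonal entries (1,1,1,1,1,1,1,1,1).

∂_2: C_2 → C_1 sends each 2-simplex [p,q,r] to [q,r] − [p,r] + [p,q]. For instance
  ∂[0,3,5] = [3,5] − [0,5] + [0,3],
  ∂[1,7,9] = [7,9] − [1,9] + [1,7].
This gives a 30×20 integer matrix of rank 20; reducing to Smith normal form yields diagonal entries (1,1,1,1,1,1,1,1,1,1,1,1,1,1,1,1,1,1,1,2).

Now H_k = ker ∂_k / im ∂_{k+1}, so:

  H_0: rank C_0 − rank ∂_1 = 10 − 9 = 1, and the invariant factors of ∂_1 are all 1, so H_0 ≅ Z.

H_0 ≅ Z.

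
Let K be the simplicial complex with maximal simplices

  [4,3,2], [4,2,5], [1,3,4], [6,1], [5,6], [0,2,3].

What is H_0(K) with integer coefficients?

Take the total order 0 < 1 < 2 < 3 < 4 < 5 < 6 on the vertex set. Then K (dimension 2) consists of the simplices:

  0-simplices (7): [0], [1], [2], [3], [4], [5], [6]
  1-simplices (11): [0,2], [0,3], [1,3], [1,4], [1,6], [2,3], [2,4], [2,5], [3,4], [4,5], [5,6]
  2-simplices (4): [0,2,3], [1,3,4], [2,3,4], [2,4,5]

giving chain groups C_0 ≅ Z^7, C_1 ≅ Z^11, C_2 ≅ Z^4.

∂_1: C_1 → C_0 is given by ∂[p,q] = [q] − [p]. For instance
  ∂[1,4] = [4] − [1].
The resulting 7×11 matrix has rank 6, and its Smith normal form has invariant factors (1,1,1,1,1,1).

Boundary ∂_2: C_2 → C_1 maps a triangle to the signed sum of its edges. For instance
  ∂[0,2,3] = [2,3] − [0,3] + [0,2],
  ∂[2,3,4] = [3,4] − [2,4] + [2,3].
The 11×4 boundary matrix has rank 4 and Smith normal form diag(1,1,1,1).

Reading off H_k = ker ∂_k / im ∂_{k+1}:

  H_0: rank C_0 − rank ∂_1 = 7 − 6 = 1, and the invariant factors of ∂_1 are all 1, so H_0 = Z.

H_0 = Z.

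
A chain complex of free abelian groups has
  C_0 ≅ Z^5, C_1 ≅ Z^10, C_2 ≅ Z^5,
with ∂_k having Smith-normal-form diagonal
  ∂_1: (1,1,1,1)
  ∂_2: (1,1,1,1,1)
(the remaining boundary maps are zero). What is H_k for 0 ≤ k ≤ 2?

H_0 = Z,  H_1 = Z,  H_2 = 0.

H_0: b_0 = 5 − 0 − 4 = 1; torsion from ∂_1 factors > 1: none. So H_0 = Z.
H_1: b_1 = 10 − 4 − 5 = 1; torsion from ∂_2 factors > 1: none. So H_1 = Z.
H_2: b_2 = 5 − 5 − 0 = 0; torsion from ∂_3 factors > 1: none. So H_2 = 0.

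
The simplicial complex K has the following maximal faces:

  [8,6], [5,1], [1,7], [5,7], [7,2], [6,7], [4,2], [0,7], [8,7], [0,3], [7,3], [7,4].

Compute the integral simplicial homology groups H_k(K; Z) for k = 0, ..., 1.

H_0 = Z,  H_1 = Z^4.

Take the total order 0 < 1 < 2 < 3 < 4 < 5 < 6 < 7 < 8 on the vertex set. Then K (dimension 1) consists of the simplices:

  0-simplices (9): [0], [1], [2], [3], [4], [5], [6], [7], [8]
  1-simplices (12): [0,3], [0,7], [1,5], [1,7], [2,4], [2,7], [3,7], [4,7], [5,7], [6,7], [6,8], [7,8]

Hence C_0 ≅ Z^9, C_1 ≅ Z^12.

Boundary ∂_1: C_1 → C_0 is given by ∂[p,q] = [q] − [p].
The 9×12 boundary matrix has rank 8 and Smith normal form diag(1,1,1,1,1,1,1,1).

Reading off H_k = ker ∂_k / im ∂_{k+1}:

  H_0: rank C_0 − rank ∂_1 = 9 − 8 = 1, and the invariant factors of ∂_1 are all 1, so H_0 = Z.
  H_1: rank ker ∂_1 − rank ∂_2 = (12 − 8) − 0 = 4, and there is no ∂_2, so H_1 = Z^4.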